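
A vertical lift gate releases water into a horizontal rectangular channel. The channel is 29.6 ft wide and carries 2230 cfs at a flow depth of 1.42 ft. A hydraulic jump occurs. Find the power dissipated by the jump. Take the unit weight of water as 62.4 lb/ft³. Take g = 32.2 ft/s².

P = 7509 hp

q = Q/b = 2230/29.6 = 75.3 ft²/s; V₁ = q/y₁ = 53.1 ft/s. Fr₁ = V₁/√(g·y₁) = 7.85.
By Bélanger, y₂/y₁ = ½[√(1 + 8Fr₁²) − 1] = ½[√493.5 − 1] = 10.6.
y₂ = 10.6 × 1.42 = 15.1 ft.
Head loss: ΔE = (y₂ − y₁)³/(4y₁y₂) = (15.1 − 1.42)³/(4×1.42×15.1) = 2539/85.6 = 29.7 ft.
P = γ·Q·ΔE/550 = 62.4 × 2230 × 29.7 / 550 = 7509 hp.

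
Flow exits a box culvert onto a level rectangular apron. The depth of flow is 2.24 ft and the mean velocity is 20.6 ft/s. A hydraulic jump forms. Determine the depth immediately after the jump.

Fr₁ = V₁/√(g·y₁) = 20.6/√(32.2×2.24) = 2.43.
Conjugate-depth relation: y₂/y₁ = ½[√(1 + 8Fr₁²) − 1] = ½[√48.07 − 1] = 2.97.
y₂ = 2.97 × 2.24 = 6.65 ft.

y₂ = 6.65 ft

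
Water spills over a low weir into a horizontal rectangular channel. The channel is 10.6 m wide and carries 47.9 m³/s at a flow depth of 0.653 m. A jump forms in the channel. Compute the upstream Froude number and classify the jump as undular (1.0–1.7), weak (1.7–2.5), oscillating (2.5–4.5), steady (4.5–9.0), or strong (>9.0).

q = Q/b = 47.9/10.6 = 4.52 m²/s; V₁ = q/y₁ = 6.92 m/s. Fr₁ = V₁/√(g·y₁) = 2.73.
Fr₁ = 2.73 lies in the oscillating range.

Fr₁ = 2.73; oscillating jump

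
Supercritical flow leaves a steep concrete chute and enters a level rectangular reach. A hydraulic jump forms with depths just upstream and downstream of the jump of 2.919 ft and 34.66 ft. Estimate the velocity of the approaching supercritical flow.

V₁ = 84.76 ft/s

For a rectangular channel the momentum equation gives q² = ½·g·y₁·y₂·(y₁ + y₂) = ½×32.2×2.919×34.66×37.58 = 61212.
q = √61212 = 247.4 ft²/s.
V₁ = q/y₁ = 247.4/2.919 = 84.76 ft/s.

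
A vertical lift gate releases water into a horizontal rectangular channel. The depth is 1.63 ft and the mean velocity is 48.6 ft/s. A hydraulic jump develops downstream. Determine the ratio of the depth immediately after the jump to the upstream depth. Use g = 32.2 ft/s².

y₂/y₁ = 9.00

Fr₁ = V₁/√(g·y₁) = 48.6/√(32.2×1.63) = 6.71.
From the momentum equation for a rectangular channel, y₂/y₁ = ½[√(1 + 8Fr₁²) − 1] = ½[√361.0 − 1] = 9.00.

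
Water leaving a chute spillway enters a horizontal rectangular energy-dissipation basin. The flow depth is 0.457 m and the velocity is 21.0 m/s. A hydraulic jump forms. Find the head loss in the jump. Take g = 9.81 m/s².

Fr₁ = V₁/√(g·y₁) = 21.0/√(9.81×0.457) = 9.92.
By Bélanger, y₂/y₁ = ½[√(1 + 8Fr₁²) − 1] = ½[√787.9 − 1] = 13.5.
y₂ = 13.5 × 0.457 = 6.19 m.
q = V₁·y₁ = 21.0 × 0.457 = 9.60 m²/s. V₂ = q/y₂ = 9.60/6.19 = 1.55 m/s. E₁ = y₁ + V₁²/2g = 22.9 m; E₂ = y₂ + V₂²/2g = 6.31 m. ΔE = E₁ − E₂ = 16.6 m.

ΔE = 16.6 m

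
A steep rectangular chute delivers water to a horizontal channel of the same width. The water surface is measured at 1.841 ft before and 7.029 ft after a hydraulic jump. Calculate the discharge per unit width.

q = 42.99 ft²/s

For a rectangular channel the momentum equation gives q² = ½·g·y₁·y₂·(y₁ + y₂) = ½×32.2×1.841×7.029×8.870 = 1848.
q = √1848 = 42.99 ft²/s.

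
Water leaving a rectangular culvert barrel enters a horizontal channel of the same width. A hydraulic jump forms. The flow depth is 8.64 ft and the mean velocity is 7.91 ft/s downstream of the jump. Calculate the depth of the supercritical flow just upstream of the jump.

y₁ = 2.91 ft

Fr₂ = V₂/√(g·y₂) = 7.91/√(32.2×8.64) = 0.474.
From the momentum equation (using Fr₂), y₁/y₂ = ½[√(1 + 8Fr₂²) − 1] = ½[√2.799 − 1] = 0.337.
y₁ = 0.337 × 8.64 = 2.91 ft.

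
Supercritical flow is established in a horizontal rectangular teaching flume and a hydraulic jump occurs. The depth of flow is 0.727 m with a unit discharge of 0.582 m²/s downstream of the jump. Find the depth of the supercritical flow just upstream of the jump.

V₂ = q/y₂ = 0.582/0.727 = 0.801 m/s; Fr₂ = V₂/√(g·y₂) = 0.300.
The Bélanger relation is symmetric: y₁/y₂ = ½[√(1 + 8Fr₂²) − 1] = ½[√1.719 − 1] = 0.156.
y₁ = 0.156 × 0.727 = 0.113 m.

y₁ = 0.113 m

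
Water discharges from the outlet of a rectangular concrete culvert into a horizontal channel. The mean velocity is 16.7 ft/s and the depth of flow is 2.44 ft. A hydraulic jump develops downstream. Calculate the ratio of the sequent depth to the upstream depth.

Fr₁ = V₁/√(g·y₁) = 16.7/√(32.2×2.44) = 1.88.
Sequent-depth ratio: y₂/y₁ = ½[√(1 + 8Fr₁²) − 1] = ½[√29.40 − 1] = 2.21.

y₂/y₁ = 2.21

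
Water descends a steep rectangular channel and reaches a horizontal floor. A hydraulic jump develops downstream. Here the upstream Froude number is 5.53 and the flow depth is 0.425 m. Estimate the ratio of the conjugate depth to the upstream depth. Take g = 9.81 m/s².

y₂/y₁ = 7.34

Fr₁ = 5.53 (given).
Bélanger equation: y₂/y₁ = ½[√(1 + 8Fr₁²) − 1] = ½[√245.6 − 1] = 7.34.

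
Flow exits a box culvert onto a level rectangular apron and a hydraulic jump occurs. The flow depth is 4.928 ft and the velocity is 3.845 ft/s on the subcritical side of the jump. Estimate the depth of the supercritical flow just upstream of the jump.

y₁ = 0.7912 ft

Fr₂ = V₂/√(g·y₂) = 3.845/√(32.2×4.928) = 0.3052.
The Bélanger relation is symmetric: y₁/y₂ = ½[√(1 + 8Fr₂²) − 1] = ½[√1.7453 − 1] = 0.1606.
y₁ = 0.1606 × 4.928 = 0.7912 ft.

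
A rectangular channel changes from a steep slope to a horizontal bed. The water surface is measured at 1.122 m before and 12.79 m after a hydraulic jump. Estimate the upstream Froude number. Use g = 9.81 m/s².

For a rectangular channel the momentum equation gives q² = ½·g·y₁·y₂·(y₁ + y₂) = ½×9.81×1.122×12.79×13.91 = 979.2.
q = √979.2 = 31.29 m²/s.
V₁ = q/y₁ = 27.89 m/s; Fr₁ = V₁/√(g·y₁) = 8.407.

Fr₁ = 8.407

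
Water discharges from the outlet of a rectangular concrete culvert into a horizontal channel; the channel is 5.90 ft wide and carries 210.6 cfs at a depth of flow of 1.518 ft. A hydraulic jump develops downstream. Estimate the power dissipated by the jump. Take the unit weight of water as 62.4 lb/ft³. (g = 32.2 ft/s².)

q = Q/b = 210.6/5.90 = 35.69 ft²/s; V₁ = q/y₁ = 23.51 ft/s. Fr₁ = V₁/√(g·y₁) = 3.363.
By Bélanger, y₂/y₁ = ½[√(1 + 8Fr₁²) − 1] = ½[√91.496 − 1] = 4.283.
y₂ = 4.283 × 1.518 = 6.501 ft.
V₂ = q/y₂ = 35.69/6.501 = 5.491 ft/s. E₁ = y₁ + V₁²/2g = 10.10 ft; E₂ = y₂ + V₂²/2g = 6.969 ft. ΔE = E₁ − E₂ = 3.135 ft.
P = γ·Q·ΔE/550 = 62.4 × 210.6 × 3.135 / 550 = 74.90 hp.

P = 74.90 hp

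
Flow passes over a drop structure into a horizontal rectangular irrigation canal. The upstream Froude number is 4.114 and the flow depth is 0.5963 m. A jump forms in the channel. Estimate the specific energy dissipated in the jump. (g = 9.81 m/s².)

ΔE = 2.282 m

Fr₁ = 4.114 (given).
Conjugate-depth relation: y₂/y₁ = ½[√(1 + 8Fr₁²) − 1] = ½[√136.40 − 1] = 5.340.
y₂ = 5.340 × 0.5963 = 3.184 m.
Head loss: ΔE = (y₂ − y₁)³/(4y₁y₂) = (3.184 − 0.5963)³/(4×0.5963×3.184) = 17.33/7.594 = 2.282 m.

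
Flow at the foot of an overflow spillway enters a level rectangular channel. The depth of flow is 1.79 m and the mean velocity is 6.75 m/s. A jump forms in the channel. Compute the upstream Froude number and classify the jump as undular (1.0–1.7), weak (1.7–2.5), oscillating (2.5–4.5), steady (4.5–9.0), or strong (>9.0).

Fr₁ = V₁/√(g·y₁) = 6.75/√(9.81×1.79) = 1.61.
Fr₁ = 1.61 lies in the undular range.

Fr₁ = 1.61; undular jump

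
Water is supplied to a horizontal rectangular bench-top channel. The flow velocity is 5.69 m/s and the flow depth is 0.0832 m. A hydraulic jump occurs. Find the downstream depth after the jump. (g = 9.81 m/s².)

y₂ = 0.701 m

Fr₁ = V₁/√(g·y₁) = 5.69/√(9.81×0.0832) = 6.30.
From the momentum equation for a rectangular channel, y₂/y₁ = ½[√(1 + 8Fr₁²) − 1] = ½[√318.3 − 1] = 8.42.
y₂ = 8.42 × 0.0832 = 0.701 m.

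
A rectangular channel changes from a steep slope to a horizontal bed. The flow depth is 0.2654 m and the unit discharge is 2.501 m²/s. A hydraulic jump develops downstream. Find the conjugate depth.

y₂ = 2.063 m

V₁ = q/y₁ = 2.501/0.2654 = 9.424 m/s. Fr₁ = V₁/√(g·y₁) = 9.424/√(9.81×0.2654) = 5.840.
By Bélanger, y₂/y₁ = ½[√(1 + 8Fr₁²) − 1] = ½[√273.86 − 1] = 7.774.
y₂ = 7.774 × 0.2654 = 2.063 m.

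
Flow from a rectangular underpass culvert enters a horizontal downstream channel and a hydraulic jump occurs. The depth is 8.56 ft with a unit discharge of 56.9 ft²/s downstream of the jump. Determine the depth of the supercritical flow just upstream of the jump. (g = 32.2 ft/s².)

y₁ = 2.19 ft

V₂ = q/y₂ = 56.9/8.56 = 6.65 ft/s; Fr₂ = V₂/√(g·y₂) = 0.400.
Since the conjugate-depth ratio holds either way, y₁/y₂ = ½[√(1 + 8Fr₂²) − 1] = ½[√2.282 − 1] = 0.255.
y₁ = 0.255 × 8.56 = 2.19 ft.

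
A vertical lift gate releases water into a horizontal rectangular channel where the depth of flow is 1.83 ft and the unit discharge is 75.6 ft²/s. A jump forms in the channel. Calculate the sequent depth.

V₁ = q/y₁ = 75.6/1.83 = 41.3 ft/s. Fr₁ = V₁/√(g·y₁) = 41.3/√(32.2×1.83) = 5.38.
Conjugate-depth relation: y₂/y₁ = ½[√(1 + 8Fr₁²) − 1] = ½[√232.7 − 1] = 7.13.
y₂ = 7.13 × 1.83 = 13.0 ft.

y₂ = 13.0 ft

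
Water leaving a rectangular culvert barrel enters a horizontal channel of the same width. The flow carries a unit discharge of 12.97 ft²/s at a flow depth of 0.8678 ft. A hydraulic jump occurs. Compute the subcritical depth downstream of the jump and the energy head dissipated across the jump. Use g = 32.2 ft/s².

y₂ = 3.063 ft; ΔE = 0.9950 ft

V₁ = q/y₁ = 12.97/0.8678 = 14.95 ft/s. Fr₁ = V₁/√(g·y₁) = 14.95/√(32.2×0.8678) = 2.827.
Conjugate-depth relation: y₂/y₁ = ½[√(1 + 8Fr₁²) − 1] = ½[√64.952 − 1] = 3.530.
y₂ = 3.530 × 0.8678 = 3.063 ft.
V₂ = q/y₂ = 12.97/3.063 = 4.234 ft/s. E₁ = y₁ + V₁²/2g = 4.336 ft; E₂ = y₂ + V₂²/2g = 3.341 ft. ΔE = E₁ − E₂ = 0.9950 ft.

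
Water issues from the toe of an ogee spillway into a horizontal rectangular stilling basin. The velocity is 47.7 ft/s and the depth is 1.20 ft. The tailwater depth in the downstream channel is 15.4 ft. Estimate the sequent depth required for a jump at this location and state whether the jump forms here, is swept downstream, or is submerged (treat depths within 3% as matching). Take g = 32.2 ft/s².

Fr₁ = V₁/√(g·y₁) = 47.7/√(32.2×1.20) = 7.67.
Sequent-depth ratio: y₂/y₁ = ½[√(1 + 8Fr₁²) − 1] = ½[√472.1 − 1] = 10.4.
y₂ = 10.4 × 1.20 = 12.4 ft.
Tailwater y_tw = 15.4 ft: y_tw > y₂, so the jump is submerged.

y₂ = 12.4 ft; the jump is submerged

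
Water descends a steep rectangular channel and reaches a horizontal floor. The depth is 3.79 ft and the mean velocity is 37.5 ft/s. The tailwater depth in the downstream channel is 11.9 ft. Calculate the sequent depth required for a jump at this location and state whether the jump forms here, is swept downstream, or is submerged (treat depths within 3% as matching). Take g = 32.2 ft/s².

y₂ = 16.4 ft; the jump is swept downstream

Fr₁ = V₁/√(g·y₁) = 37.5/√(32.2×3.79) = 3.39.
Sequent-depth ratio: y₂/y₁ = ½[√(1 + 8Fr₁²) − 1] = ½[√93.18 − 1] = 4.33.
y₂ = 4.33 × 3.79 = 16.4 ft.
Tailwater y_tw = 11.9 ft: y_tw < y₂, so the jump is swept downstream.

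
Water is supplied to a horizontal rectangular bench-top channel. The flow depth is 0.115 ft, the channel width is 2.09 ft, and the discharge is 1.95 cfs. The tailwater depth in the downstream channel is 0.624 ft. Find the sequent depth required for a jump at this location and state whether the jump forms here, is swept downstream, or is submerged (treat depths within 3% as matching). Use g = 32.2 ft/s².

y₂ = 0.631 ft; the jump forms here

q = Q/b = 1.95/2.09 = 0.933 ft²/s; V₁ = q/y₁ = 8.11 ft/s. Fr₁ = V₁/√(g·y₁) = 4.22.
Bélanger equation: y₂/y₁ = ½[√(1 + 8Fr₁²) − 1] = ½[√143.2 − 1] = 5.48.
y₂ = 5.48 × 0.115 = 0.631 ft.
Tailwater y_tw = 0.624 ft: y_tw ≈ y₂, so the jump forms here.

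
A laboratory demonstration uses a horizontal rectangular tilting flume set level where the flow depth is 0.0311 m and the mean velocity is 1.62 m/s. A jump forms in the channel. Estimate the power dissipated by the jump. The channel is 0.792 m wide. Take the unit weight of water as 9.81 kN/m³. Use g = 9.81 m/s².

P = 0.0159 kW

Fr₁ = V₁/√(g·y₁) = 1.62/√(9.81×0.0311) = 2.93.
Sequent-depth ratio: y₂/y₁ = ½[√(1 + 8Fr₁²) − 1] = ½[√69.82 − 1] = 3.68.
y₂ = 3.68 × 0.0311 = 0.114 m.
q = V₁·y₁ = 1.62 × 0.0311 = 0.0504 m²/s. V₂ = q/y₂ = 0.0504/0.114 = 0.440 m/s. E₁ = y₁ + V₁²/2g = 0.165 m; E₂ = y₂ + V₂²/2g = 0.124 m. ΔE = E₁ − E₂ = 0.0406 m.
Q = q·b = 0.0504 × 0.792 = 0.0399 m³/s. P = γ·Q·ΔE = 9.81 × 0.0399 × 0.0406 = 0.0159 kW.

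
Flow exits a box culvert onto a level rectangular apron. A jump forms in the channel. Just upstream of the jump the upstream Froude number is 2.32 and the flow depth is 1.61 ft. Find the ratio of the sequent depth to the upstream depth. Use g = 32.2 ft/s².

y₂/y₁ = 2.82

Fr₁ = 2.32 (given).
Sequent-depth ratio: y₂/y₁ = ½[√(1 + 8Fr₁²) − 1] = ½[√44.06 − 1] = 2.82.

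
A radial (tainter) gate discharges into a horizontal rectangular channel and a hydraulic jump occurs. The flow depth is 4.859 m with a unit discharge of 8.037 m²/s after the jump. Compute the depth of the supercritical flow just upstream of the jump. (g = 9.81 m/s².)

V₂ = q/y₂ = 8.037/4.859 = 1.654 m/s; Fr₂ = V₂/√(g·y₂) = 0.2396.
From the momentum equation (using Fr₂), y₁/y₂ = ½[√(1 + 8Fr₂²) − 1] = ½[√1.4592 − 1] = 0.1040.
y₁ = 0.1040 × 4.859 = 0.5052 m.

y₁ = 0.5052 m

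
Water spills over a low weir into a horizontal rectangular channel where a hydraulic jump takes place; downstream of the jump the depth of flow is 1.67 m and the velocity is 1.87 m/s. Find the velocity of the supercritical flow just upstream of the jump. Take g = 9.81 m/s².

V₁ = 5.79 m/s

Fr₂ = V₂/√(g·y₂) = 1.87/√(9.81×1.67) = 0.462.
The Bélanger relation is symmetric: y₁/y₂ = ½[√(1 + 8Fr₂²) − 1] = ½[√2.708 − 1] = 0.323.
y₁ = 0.323 × 1.67 = 0.539 m.
V₁ = q/y₁ = 3.12/0.539 = 5.79 m/s.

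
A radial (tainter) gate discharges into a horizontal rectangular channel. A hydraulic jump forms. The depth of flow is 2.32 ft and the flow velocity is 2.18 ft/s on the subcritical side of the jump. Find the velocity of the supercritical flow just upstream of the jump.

V₁ = 19.1 ft/s

Fr₂ = V₂/√(g·y₂) = 2.18/√(32.2×2.32) = 0.252.
Since the conjugate-depth ratio holds either way, y₁/y₂ = ½[√(1 + 8Fr₂²) − 1] = ½[√1.509 − 1] = 0.114.
y₁ = 0.114 × 2.32 = 0.265 ft.
V₁ = q/y₁ = 5.06/0.265 = 19.1 ft/s.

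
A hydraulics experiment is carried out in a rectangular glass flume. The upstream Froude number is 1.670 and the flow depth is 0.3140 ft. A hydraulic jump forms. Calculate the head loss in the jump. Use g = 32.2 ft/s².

Fr₁ = 1.670 (given).
From the momentum equation for a rectangular channel, y₂/y₁ = ½[√(1 + 8Fr₁²) − 1] = ½[√23.311 − 1] = 1.914.
y₂ = 1.914 × 0.3140 = 0.6010 ft.
Head loss: ΔE = (y₂ − y₁)³/(4y₁y₂) = (0.6010 − 0.3140)³/(4×0.3140×0.6010) = 0.02365/0.7549 = 0.03132 ft.

ΔE = 0.03132 ft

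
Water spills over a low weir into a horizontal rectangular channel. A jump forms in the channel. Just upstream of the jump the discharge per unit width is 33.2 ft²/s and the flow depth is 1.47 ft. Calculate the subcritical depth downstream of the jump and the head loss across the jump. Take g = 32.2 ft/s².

y₂ = 6.13 ft; ΔE = 2.81 ft

V₁ = q/y₁ = 33.2/1.47 = 22.6 ft/s. Fr₁ = V₁/√(g·y₁) = 22.6/√(32.2×1.47) = 3.28.
Sequent-depth ratio: y₂/y₁ = ½[√(1 + 8Fr₁²) − 1] = ½[√87.21 − 1] = 4.17.
y₂ = 4.17 × 1.47 = 6.13 ft.
Head loss: ΔE = (y₂ − y₁)³/(4y₁y₂) = (6.13 − 1.47)³/(4×1.47×6.13) = 101/36.0 = 2.81 ft.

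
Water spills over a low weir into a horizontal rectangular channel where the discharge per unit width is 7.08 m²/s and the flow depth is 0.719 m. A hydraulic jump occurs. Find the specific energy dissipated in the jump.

ΔE = 2.02 m

V₁ = q/y₁ = 7.08/0.719 = 9.85 m/s. Fr₁ = V₁/√(g·y₁) = 9.85/√(9.81×0.719) = 3.71.
From the momentum equation for a rectangular channel, y₂/y₁ = ½[√(1 + 8Fr₁²) − 1] = ½[√111.0 − 1] = 4.77.
y₂ = 4.77 × 0.719 = 3.43 m.
V₂ = q/y₂ = 7.08/3.43 = 2.07 m/s. E₁ = y₁ + V₁²/2g = 5.66 m; E₂ = y₂ + V₂²/2g = 3.65 m. ΔE = E₁ − E₂ = 2.02 m.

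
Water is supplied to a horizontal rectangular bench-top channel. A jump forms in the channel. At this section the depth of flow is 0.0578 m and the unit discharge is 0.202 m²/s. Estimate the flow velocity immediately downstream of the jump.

V₂ = 0.575 m/s

V₁ = q/y₁ = 0.202/0.0578 = 3.49 m/s. Fr₁ = V₁/√(g·y₁) = 3.49/√(9.81×0.0578) = 4.64.
Bélanger equation: y₂/y₁ = ½[√(1 + 8Fr₁²) − 1] = ½[√173.3 − 1] = 6.08.
y₂ = 6.08 × 0.0578 = 0.352 m.
V₂ = q/y₂ = 0.202/0.352 = 0.575 m/s.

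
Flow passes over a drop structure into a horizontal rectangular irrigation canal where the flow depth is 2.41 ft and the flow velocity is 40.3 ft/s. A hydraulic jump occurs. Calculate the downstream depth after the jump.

y₂ = 14.4 ft

Fr₁ = V₁/√(g·y₁) = 40.3/√(32.2×2.41) = 4.57.
By Bélanger, y₂/y₁ = ½[√(1 + 8Fr₁²) − 1] = ½[√168.4 − 1] = 5.99.
y₂ = 5.99 × 2.41 = 14.4 ft.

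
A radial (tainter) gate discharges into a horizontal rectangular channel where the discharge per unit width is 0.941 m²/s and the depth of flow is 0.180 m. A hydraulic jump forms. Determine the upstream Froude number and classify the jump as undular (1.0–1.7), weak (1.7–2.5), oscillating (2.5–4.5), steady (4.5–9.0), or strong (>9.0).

V₁ = q/y₁ = 0.941/0.180 = 5.23 m/s. Fr₁ = V₁/√(g·y₁) = 5.23/√(9.81×0.180) = 3.93.
Fr₁ = 3.93 lies in the oscillating range.

Fr₁ = 3.93; oscillating jump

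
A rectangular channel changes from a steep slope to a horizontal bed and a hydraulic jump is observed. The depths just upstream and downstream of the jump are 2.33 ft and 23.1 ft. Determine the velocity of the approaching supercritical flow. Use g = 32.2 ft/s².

V₁ = 63.7 ft/s

For a rectangular channel the momentum equation gives q² = ½·g·y₁·y₂·(y₁ + y₂) = ½×32.2×2.33×23.1×25.4 = 22036.
q = √22036 = 148 ft²/s.
V₁ = q/y₁ = 148/2.33 = 63.7 ft/s.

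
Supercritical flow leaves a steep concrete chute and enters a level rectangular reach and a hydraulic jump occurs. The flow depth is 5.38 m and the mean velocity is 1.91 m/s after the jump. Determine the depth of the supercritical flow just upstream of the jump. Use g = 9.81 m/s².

y₁ = 0.662 m

Fr₂ = V₂/√(g·y₂) = 1.91/√(9.81×5.38) = 0.263.
Applying the sequent-depth relation in reverse, y₁/y₂ = ½[√(1 + 8Fr₂²) − 1] = ½[√1.553 − 1] = 0.123.
y₁ = 0.123 × 5.38 = 0.662 m.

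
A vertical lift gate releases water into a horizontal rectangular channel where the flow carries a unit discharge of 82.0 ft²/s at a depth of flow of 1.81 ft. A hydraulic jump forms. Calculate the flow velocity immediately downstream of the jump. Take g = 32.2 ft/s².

V₂ = 5.73 ft/s

V₁ = q/y₁ = 82.0/1.81 = 45.3 ft/s. Fr₁ = V₁/√(g·y₁) = 45.3/√(32.2×1.81) = 5.93.
By Bélanger, y₂/y₁ = ½[√(1 + 8Fr₁²) − 1] = ½[√282.7 − 1] = 7.91.
y₂ = 7.91 × 1.81 = 14.3 ft.
V₂ = q/y₂ = 82.0/14.3 = 5.73 ft/s.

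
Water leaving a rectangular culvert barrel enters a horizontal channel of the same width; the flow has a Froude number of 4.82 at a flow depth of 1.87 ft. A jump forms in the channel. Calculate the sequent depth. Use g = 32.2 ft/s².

Fr₁ = 4.82 (given).
From the momentum equation for a rectangular channel, y₂/y₁ = ½[√(1 + 8Fr₁²) − 1] = ½[√186.9 − 1] = 6.33.
y₂ = 6.33 × 1.87 = 11.8 ft.

y₂ = 11.8 ft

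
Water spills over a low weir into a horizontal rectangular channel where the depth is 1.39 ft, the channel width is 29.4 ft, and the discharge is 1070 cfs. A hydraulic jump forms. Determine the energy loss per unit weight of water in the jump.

q = Q/b = 1070/29.4 = 36.4 ft²/s; V₁ = q/y₁ = 26.2 ft/s. Fr₁ = V₁/√(g·y₁) = 3.91.
Sequent-depth ratio: y₂/y₁ = ½[√(1 + 8Fr₁²) − 1] = ½[√123.5 − 1] = 5.06.
y₂ = 5.06 × 1.39 = 7.03 ft.
V₂ = q/y₂ = 36.4/7.03 = 5.18 ft/s. E₁ = y₁ + V₁²/2g = 12.0 ft; E₂ = y₂ + V₂²/2g = 7.45 ft. ΔE = E₁ − E₂ = 4.59 ft.

ΔE = 4.59 ft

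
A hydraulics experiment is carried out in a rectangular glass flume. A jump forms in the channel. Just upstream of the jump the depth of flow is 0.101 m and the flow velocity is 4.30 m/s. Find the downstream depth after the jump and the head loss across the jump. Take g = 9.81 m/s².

Fr₁ = V₁/√(g·y₁) = 4.30/√(9.81×0.101) = 4.32.
Conjugate-depth relation: y₂/y₁ = ½[√(1 + 8Fr₁²) − 1] = ½[√150.3 − 1] = 5.63.
y₂ = 5.63 × 0.101 = 0.569 m.
q = V₁·y₁ = 4.30 × 0.101 = 0.434 m²/s. V₂ = q/y₂ = 0.434/0.569 = 0.764 m/s. E₁ = y₁ + V₁²/2g = 1.04 m; E₂ = y₂ + V₂²/2g = 0.598 m. ΔE = E₁ − E₂ = 0.445 m.

y₂ = 0.569 m; ΔE = 0.445 m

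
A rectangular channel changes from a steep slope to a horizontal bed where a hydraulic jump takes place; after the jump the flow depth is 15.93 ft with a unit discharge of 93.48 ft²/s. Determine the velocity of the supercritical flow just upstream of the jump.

V₂ = q/y₂ = 93.48/15.93 = 5.868 ft/s; Fr₂ = V₂/√(g·y₂) = 0.2591.
From the momentum equation (using Fr₂), y₁/y₂ = ½[√(1 + 8Fr₂²) − 1] = ½[√1.5371 − 1] = 0.1199.
y₁ = 0.1199 × 15.93 = 1.910 ft.
V₁ = q/y₁ = 93.48/1.910 = 48.95 ft/s.

V₁ = 48.95 ft/s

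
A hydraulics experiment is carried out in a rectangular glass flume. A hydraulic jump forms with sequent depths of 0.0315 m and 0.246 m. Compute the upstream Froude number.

For a rectangular channel the momentum equation gives q² = ½·g·y₁·y₂·(y₁ + y₂) = ½×9.81×0.0315×0.246×0.277 = 0.0105.
q = √0.0105 = 0.103 m²/s.
V₁ = q/y₁ = 3.26 m/s; Fr₁ = V₁/√(g·y₁) = 5.87.

Fr₁ = 5.87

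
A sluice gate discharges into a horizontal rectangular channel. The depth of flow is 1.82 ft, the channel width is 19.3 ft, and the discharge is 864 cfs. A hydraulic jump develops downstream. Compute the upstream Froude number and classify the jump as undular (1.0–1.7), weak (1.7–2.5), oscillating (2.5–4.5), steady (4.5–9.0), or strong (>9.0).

q = Q/b = 864/19.3 = 44.8 ft²/s; V₁ = q/y₁ = 24.6 ft/s. Fr₁ = V₁/√(g·y₁) = 3.21.
Fr₁ = 3.21 lies in the oscillating range.

Fr₁ = 3.21; oscillating jump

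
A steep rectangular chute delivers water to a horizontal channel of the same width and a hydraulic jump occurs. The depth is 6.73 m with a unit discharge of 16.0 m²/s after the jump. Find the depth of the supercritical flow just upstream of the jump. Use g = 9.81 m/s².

V₂ = q/y₂ = 16.0/6.73 = 2.38 m/s; Fr₂ = V₂/√(g·y₂) = 0.293.
From the momentum equation (using Fr₂), y₁/y₂ = ½[√(1 + 8Fr₂²) − 1] = ½[√1.685 − 1] = 0.149.
y₁ = 0.149 × 6.73 = 1.00 m.

y₁ = 1.00 m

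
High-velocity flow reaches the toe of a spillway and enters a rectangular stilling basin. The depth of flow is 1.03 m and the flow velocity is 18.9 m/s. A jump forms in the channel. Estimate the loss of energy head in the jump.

ΔE = 10.8 m

Fr₁ = V₁/√(g·y₁) = 18.9/√(9.81×1.03) = 5.95.
From the momentum equation for a rectangular channel, y₂/y₁ = ½[√(1 + 8Fr₁²) − 1] = ½[√283.8 − 1] = 7.92.
y₂ = 7.92 × 1.03 = 8.16 m.
q = V₁·y₁ = 18.9 × 1.03 = 19.5 m²/s. V₂ = q/y₂ = 19.5/8.16 = 2.39 m/s. E₁ = y₁ + V₁²/2g = 19.2 m; E₂ = y₂ + V₂²/2g = 8.45 m. ΔE = E₁ − E₂ = 10.8 m.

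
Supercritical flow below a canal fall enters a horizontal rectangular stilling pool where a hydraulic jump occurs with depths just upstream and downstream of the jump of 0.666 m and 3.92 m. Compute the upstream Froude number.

For a rectangular channel the momentum equation gives q² = ½·g·y₁·y₂·(y₁ + y₂) = ½×9.81×0.666×3.92×4.59 = 58.7.
q = √58.7 = 7.66 m²/s.
V₁ = q/y₁ = 11.5 m/s; Fr₁ = V₁/√(g·y₁) = 4.50.

Fr₁ = 4.50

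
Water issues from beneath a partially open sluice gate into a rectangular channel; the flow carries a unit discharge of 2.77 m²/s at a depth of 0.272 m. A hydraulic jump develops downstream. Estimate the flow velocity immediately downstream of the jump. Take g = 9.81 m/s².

V₁ = q/y₁ = 2.77/0.272 = 10.2 m/s. Fr₁ = V₁/√(g·y₁) = 10.2/√(9.81×0.272) = 6.23.
By Bélanger, y₂/y₁ = ½[√(1 + 8Fr₁²) − 1] = ½[√311.9 − 1] = 8.33.
y₂ = 8.33 × 0.272 = 2.27 m.
V₂ = q/y₂ = 2.77/2.27 = 1.22 m/s.

V₂ = 1.22 m/s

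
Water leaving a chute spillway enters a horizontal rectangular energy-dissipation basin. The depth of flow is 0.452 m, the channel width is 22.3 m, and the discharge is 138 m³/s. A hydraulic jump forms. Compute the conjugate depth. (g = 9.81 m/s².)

q = Q/b = 138/22.3 = 6.19 m²/s; V₁ = q/y₁ = 13.7 m/s. Fr₁ = V₁/√(g·y₁) = 6.50.
By Bélanger, y₂/y₁ = ½[√(1 + 8Fr₁²) − 1] = ½[√339.2 − 1] = 8.71.
y₂ = 8.71 × 0.452 = 3.94 m.

y₂ = 3.94 m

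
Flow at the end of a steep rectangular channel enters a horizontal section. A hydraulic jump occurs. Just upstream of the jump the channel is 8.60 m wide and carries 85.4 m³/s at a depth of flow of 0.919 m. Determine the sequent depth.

y₂ = 4.24 m

q = Q/b = 85.4/8.60 = 9.93 m²/s; V₁ = q/y₁ = 10.8 m/s. Fr₁ = V₁/√(g·y₁) = 3.60.
By Bélanger, y₂/y₁ = ½[√(1 + 8Fr₁²) − 1] = ½[√104.6 − 1] = 4.61.
y₂ = 4.61 × 0.919 = 4.24 m.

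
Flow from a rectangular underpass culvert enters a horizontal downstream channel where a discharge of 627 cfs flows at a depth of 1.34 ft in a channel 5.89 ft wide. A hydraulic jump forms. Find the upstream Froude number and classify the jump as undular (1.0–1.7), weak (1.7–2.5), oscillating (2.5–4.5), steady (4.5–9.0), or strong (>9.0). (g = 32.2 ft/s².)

Fr₁ = 12.1; strong jump

q = Q/b = 627/5.89 = 106 ft²/s; V₁ = q/y₁ = 79.4 ft/s. Fr₁ = V₁/√(g·y₁) = 12.1.
Fr₁ = 12.1 lies in the strong range.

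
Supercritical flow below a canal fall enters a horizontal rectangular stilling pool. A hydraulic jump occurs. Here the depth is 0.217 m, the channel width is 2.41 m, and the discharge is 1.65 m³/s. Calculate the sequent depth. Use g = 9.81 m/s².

q = Q/b = 1.65/2.41 = 0.685 m²/s; V₁ = q/y₁ = 3.16 m/s. Fr₁ = V₁/√(g·y₁) = 2.16.
Conjugate-depth relation: y₂/y₁ = ½[√(1 + 8Fr₁²) − 1] = ½[√38.41 − 1] = 2.60.
y₂ = 2.60 × 0.217 = 0.564 m.

y₂ = 0.564 m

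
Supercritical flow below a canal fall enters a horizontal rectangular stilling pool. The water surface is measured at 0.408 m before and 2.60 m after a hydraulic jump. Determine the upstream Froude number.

Fr₁ = 4.85

For a rectangular channel the momentum equation gives q² = ½·g·y₁·y₂·(y₁ + y₂) = ½×9.81×0.408×2.60×3.01 = 15.7.
q = √15.7 = 3.96 m²/s.
V₁ = q/y₁ = 9.70 m/s; Fr₁ = V₁/√(g·y₁) = 4.85.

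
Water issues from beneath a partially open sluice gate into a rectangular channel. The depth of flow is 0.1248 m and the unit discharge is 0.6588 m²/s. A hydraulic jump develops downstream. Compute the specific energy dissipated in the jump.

ΔE = 0.7270 m

V₁ = q/y₁ = 0.6588/0.1248 = 5.279 m/s. Fr₁ = V₁/√(g·y₁) = 5.279/√(9.81×0.1248) = 4.771.
Conjugate-depth relation: y₂/y₁ = ½[√(1 + 8Fr₁²) − 1] = ½[√183.09 − 1] = 6.266.
y₂ = 6.266 × 0.1248 = 0.7819 m.
V₂ = q/y₂ = 0.6588/0.7819 = 0.8425 m/s. E₁ = y₁ + V₁²/2g = 1.545 m; E₂ = y₂ + V₂²/2g = 0.8181 m. ΔE = E₁ − E₂ = 0.7270 m.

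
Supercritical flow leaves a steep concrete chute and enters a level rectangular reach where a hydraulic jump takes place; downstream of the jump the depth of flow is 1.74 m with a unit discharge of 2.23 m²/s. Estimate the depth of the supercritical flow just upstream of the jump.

V₂ = q/y₂ = 2.23/1.74 = 1.28 m/s; Fr₂ = V₂/√(g·y₂) = 0.310.
From the momentum equation (using Fr₂), y₁/y₂ = ½[√(1 + 8Fr₂²) − 1] = ½[√1.770 − 1] = 0.165.
y₁ = 0.165 × 1.74 = 0.287 m.

y₁ = 0.287 m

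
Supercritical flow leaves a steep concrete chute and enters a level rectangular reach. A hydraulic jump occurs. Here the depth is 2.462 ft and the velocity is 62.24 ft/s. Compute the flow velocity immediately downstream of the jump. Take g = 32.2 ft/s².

V₂ = 6.622 ft/s

Fr₁ = V₁/√(g·y₁) = 62.24/√(32.2×2.462) = 6.990.
Conjugate-depth relation: y₂/y₁ = ½[√(1 + 8Fr₁²) − 1] = ½[√391.92 − 1] = 9.398.
y₂ = 9.398 × 2.462 = 23.14 ft.
q = V₁·y₁ = 62.24 × 2.462 = 153.2 ft²/s.
V₂ = q/y₂ = 153.2/23.14 = 6.622 ft/s.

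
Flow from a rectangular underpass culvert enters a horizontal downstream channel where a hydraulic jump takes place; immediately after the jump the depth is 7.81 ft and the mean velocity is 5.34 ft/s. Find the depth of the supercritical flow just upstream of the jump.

Fr₂ = V₂/√(g·y₂) = 5.34/√(32.2×7.81) = 0.337.
Applying the sequent-depth relation in reverse, y₁/y₂ = ½[√(1 + 8Fr₂²) − 1] = ½[√1.907 − 1] = 0.190.
y₁ = 0.190 × 7.81 = 1.49 ft.

y₁ = 1.49 ft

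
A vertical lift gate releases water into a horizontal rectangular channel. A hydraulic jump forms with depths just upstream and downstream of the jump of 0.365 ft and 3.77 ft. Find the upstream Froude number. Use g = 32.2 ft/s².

For a rectangular channel the momentum equation gives q² = ½·g·y₁·y₂·(y₁ + y₂) = ½×32.2×0.365×3.77×4.13 = 91.6.
q = √91.6 = 9.57 ft²/s.
V₁ = q/y₁ = 26.2 ft/s; Fr₁ = V₁/√(g·y₁) = 7.65.

Fr₁ = 7.65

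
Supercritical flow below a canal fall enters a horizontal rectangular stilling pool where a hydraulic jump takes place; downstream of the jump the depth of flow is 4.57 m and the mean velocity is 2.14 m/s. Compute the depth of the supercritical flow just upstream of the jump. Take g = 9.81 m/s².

Fr₂ = V₂/√(g·y₂) = 2.14/√(9.81×4.57) = 0.320.
Applying the sequent-depth relation in reverse, y₁/y₂ = ½[√(1 + 8Fr₂²) − 1] = ½[√1.817 − 1] = 0.174.
y₁ = 0.174 × 4.57 = 0.795 m.

y₁ = 0.795 m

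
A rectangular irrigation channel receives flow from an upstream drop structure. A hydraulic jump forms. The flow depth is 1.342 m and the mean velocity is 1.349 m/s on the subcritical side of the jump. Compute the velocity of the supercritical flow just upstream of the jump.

Fr₂ = V₂/√(g·y₂) = 1.349/√(9.81×1.342) = 0.3718.
Applying the sequent-depth relation in reverse, y₁/y₂ = ½[√(1 + 8Fr₂²) − 1] = ½[√2.1058 − 1] = 0.2256.
y₁ = 0.2256 × 1.342 = 0.3027 m.
V₁ = q/y₁ = 1.810/0.3027 = 5.980 m/s.

V₁ = 5.980 m/s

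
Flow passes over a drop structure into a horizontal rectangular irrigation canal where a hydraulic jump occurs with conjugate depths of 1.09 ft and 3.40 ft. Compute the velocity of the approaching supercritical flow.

For a rectangular channel the momentum equation gives q² = ½·g·y₁·y₂·(y₁ + y₂) = ½×32.2×1.09×3.40×4.49 = 268.
q = √268 = 16.4 ft²/s.
V₁ = q/y₁ = 16.4/1.09 = 15.0 ft/s.

V₁ = 15.0 ft/s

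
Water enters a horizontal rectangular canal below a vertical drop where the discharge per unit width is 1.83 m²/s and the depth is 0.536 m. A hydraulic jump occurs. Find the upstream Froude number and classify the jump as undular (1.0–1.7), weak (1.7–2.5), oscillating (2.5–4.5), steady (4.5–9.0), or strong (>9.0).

Fr₁ = 1.49; undular jump

V₁ = q/y₁ = 1.83/0.536 = 3.41 m/s. Fr₁ = V₁/√(g·y₁) = 3.41/√(9.81×0.536) = 1.49.
Fr₁ = 1.49 lies in the undular range.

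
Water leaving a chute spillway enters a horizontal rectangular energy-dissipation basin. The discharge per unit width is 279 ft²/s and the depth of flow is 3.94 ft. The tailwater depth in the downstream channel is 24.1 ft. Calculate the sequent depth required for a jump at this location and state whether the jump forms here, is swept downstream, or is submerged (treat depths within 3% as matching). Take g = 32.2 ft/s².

V₁ = q/y₁ = 279/3.94 = 70.8 ft/s. Fr₁ = V₁/√(g·y₁) = 70.8/√(32.2×3.94) = 6.29.
From the momentum equation for a rectangular channel, y₂/y₁ = ½[√(1 + 8Fr₁²) − 1] = ½[√317.2 − 1] = 8.40.
y₂ = 8.40 × 3.94 = 33.1 ft.
Tailwater y_tw = 24.1 ft: y_tw < y₂, so the jump is swept downstream.

y₂ = 33.1 ft; the jump is swept downstream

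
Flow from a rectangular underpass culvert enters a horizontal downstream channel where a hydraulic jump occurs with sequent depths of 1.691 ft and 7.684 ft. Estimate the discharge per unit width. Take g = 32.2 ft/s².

For a rectangular channel the momentum equation gives q² = ½·g·y₁·y₂·(y₁ + y₂) = ½×32.2×1.691×7.684×9.375 = 1961.
q = √1961 = 44.29 ft²/s.

q = 44.29 ft²/s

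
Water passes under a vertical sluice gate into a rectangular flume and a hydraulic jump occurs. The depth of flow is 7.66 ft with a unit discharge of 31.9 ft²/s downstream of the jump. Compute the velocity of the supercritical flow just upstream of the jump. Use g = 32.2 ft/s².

V₂ = q/y₂ = 31.9/7.66 = 4.16 ft/s; Fr₂ = V₂/√(g·y₂) = 0.265.
Applying the sequent-depth relation in reverse, y₁/y₂ = ½[√(1 + 8Fr₂²) − 1] = ½[√1.563 − 1] = 0.125.
y₁ = 0.125 × 7.66 = 0.958 ft.
V₁ = q/y₁ = 31.9/0.958 = 33.3 ft/s.

V₁ = 33.3 ft/s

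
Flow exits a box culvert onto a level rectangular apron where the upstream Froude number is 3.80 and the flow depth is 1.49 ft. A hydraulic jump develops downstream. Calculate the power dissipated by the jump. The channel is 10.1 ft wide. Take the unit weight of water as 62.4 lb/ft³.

P = 202 hp

Fr₁ = 3.80 (given).
Bélanger equation: y₂/y₁ = ½[√(1 + 8Fr₁²) − 1] = ½[√116.5 − 1] = 4.90.
y₂ = 4.90 × 1.49 = 7.30 ft.
V₁ = Fr₁·√(g·y₁) = 3.80×√(32.2×1.49) = 26.3 ft/s; q = V₁·y₁ = 39.2 ft²/s. V₂ = q/y₂ = 39.2/7.30 = 5.37 ft/s. E₁ = y₁ + V₁²/2g = 12.2 ft; E₂ = y₂ + V₂²/2g = 7.75 ft. ΔE = E₁ − E₂ = 4.50 ft.
Q = q·b = 39.2 × 10.1 = 396 cfs. P = γ·Q·ΔE/550 = 62.4 × 396 × 4.50 / 550 = 202 hp.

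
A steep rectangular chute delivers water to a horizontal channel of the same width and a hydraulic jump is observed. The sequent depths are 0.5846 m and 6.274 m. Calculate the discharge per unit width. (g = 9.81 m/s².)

For a rectangular channel the momentum equation gives q² = ½·g·y₁·y₂·(y₁ + y₂) = ½×9.81×0.5846×6.274×6.859 = 123.4.
q = √123.4 = 11.11 m²/s.

q = 11.11 m²/s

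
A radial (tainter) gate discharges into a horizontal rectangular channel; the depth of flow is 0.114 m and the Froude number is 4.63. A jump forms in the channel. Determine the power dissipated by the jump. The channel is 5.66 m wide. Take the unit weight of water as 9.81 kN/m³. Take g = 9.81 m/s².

Fr₁ = 4.63 (given).
Sequent-depth ratio: y₂/y₁ = ½[√(1 + 8Fr₁²) − 1] = ½[√172.5 − 1] = 6.07.
y₂ = 6.07 × 0.114 = 0.692 m.
V₁ = Fr₁·√(g·y₁) = 4.63×√(9.81×0.114) = 4.90 m/s; q = V₁·y₁ = 0.558 m²/s. V₂ = q/y₂ = 0.558/0.692 = 0.807 m/s. E₁ = y₁ + V₁²/2g = 1.34 m; E₂ = y₂ + V₂²/2g = 0.725 m. ΔE = E₁ − E₂ = 0.611 m.
Q = q·b = 0.558 × 5.66 = 3.16 m³/s. P = γ·Q·ΔE = 9.81 × 3.16 × 0.611 = 18.9 kW.

P = 18.9 kW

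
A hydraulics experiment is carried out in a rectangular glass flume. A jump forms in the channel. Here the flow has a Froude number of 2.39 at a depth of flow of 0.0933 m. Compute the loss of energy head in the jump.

Fr₁ = 2.39 (given).
From the momentum equation for a rectangular channel, y₂/y₁ = ½[√(1 + 8Fr₁²) − 1] = ½[√46.70 − 1] = 2.92.
y₂ = 2.92 × 0.0933 = 0.272 m.
V₁ = Fr₁·√(g·y₁) = 2.39×√(9.81×0.0933) = 2.29 m/s; q = V₁·y₁ = 0.213 m²/s. V₂ = q/y₂ = 0.213/0.272 = 0.784 m/s. E₁ = y₁ + V₁²/2g = 0.360 m; E₂ = y₂ + V₂²/2g = 0.303 m. ΔE = E₁ − E₂ = 0.0563 m.

ΔE = 0.0563 m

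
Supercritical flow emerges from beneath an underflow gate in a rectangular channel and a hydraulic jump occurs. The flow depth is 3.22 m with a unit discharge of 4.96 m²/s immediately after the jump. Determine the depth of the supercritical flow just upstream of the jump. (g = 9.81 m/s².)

V₂ = q/y₂ = 4.96/3.22 = 1.54 m/s; Fr₂ = V₂/√(g·y₂) = 0.274.
From the momentum equation (using Fr₂), y₁/y₂ = ½[√(1 + 8Fr₂²) − 1] = ½[√1.601 − 1] = 0.133.
y₁ = 0.133 × 3.22 = 0.427 m.

y₁ = 0.427 m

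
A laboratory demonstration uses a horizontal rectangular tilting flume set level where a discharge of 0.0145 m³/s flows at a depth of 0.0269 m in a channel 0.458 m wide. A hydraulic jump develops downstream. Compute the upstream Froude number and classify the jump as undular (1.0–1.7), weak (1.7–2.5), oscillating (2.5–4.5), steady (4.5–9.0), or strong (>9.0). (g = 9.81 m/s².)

Fr₁ = 2.29; weak jump

q = Q/b = 0.0145/0.458 = 0.0317 m²/s; V₁ = q/y₁ = 1.18 m/s. Fr₁ = V₁/√(g·y₁) = 2.29.
Fr₁ = 2.29 lies in the weak range.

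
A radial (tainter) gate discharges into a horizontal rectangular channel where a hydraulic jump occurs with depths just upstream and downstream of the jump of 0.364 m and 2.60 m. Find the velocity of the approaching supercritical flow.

V₁ = 10.2 m/s

For a rectangular channel the momentum equation gives q² = ½·g·y₁·y₂·(y₁ + y₂) = ½×9.81×0.364×2.60×2.96 = 13.8.
q = √13.8 = 3.71 m²/s.
V₁ = q/y₁ = 3.71/0.364 = 10.2 m/s.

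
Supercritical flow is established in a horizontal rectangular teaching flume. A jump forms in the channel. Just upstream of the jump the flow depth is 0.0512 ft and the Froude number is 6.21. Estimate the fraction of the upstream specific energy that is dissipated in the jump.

ΔE/E₁ = 0.577 (57.7%)

Fr₁ = 6.21 (given).
By Bélanger, y₂/y₁ = ½[√(1 + 8Fr₁²) − 1] = ½[√309.5 − 1] = 8.30.
y₂ = 8.30 × 0.0512 = 0.425 ft.
E₁ = y₁(1 + Fr₁²/2) = 0.0512×(1 + 6.21²/2) = 1.04 ft. ΔE = (y₂ − y₁)³/(4y₁y₂) = 0.599 ft. ΔE/E₁ = 0.599/1.04 = 0.577.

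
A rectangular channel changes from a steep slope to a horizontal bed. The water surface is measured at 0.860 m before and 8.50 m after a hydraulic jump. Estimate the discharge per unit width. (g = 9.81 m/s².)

For a rectangular channel the momentum equation gives q² = ½·g·y₁·y₂·(y₁ + y₂) = ½×9.81×0.860×8.50×9.36 = 336.
q = √336 = 18.3 m²/s.

q = 18.3 m²/s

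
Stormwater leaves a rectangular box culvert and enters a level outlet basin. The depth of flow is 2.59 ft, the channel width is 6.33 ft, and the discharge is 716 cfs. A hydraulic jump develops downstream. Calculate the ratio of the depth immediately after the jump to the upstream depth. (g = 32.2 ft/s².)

q = Q/b = 716/6.33 = 113 ft²/s; V₁ = q/y₁ = 43.7 ft/s. Fr₁ = V₁/√(g·y₁) = 4.78.
By Bélanger, y₂/y₁ = ½[√(1 + 8Fr₁²) − 1] = ½[√184.0 − 1] = 6.28.

y₂/y₁ = 6.28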